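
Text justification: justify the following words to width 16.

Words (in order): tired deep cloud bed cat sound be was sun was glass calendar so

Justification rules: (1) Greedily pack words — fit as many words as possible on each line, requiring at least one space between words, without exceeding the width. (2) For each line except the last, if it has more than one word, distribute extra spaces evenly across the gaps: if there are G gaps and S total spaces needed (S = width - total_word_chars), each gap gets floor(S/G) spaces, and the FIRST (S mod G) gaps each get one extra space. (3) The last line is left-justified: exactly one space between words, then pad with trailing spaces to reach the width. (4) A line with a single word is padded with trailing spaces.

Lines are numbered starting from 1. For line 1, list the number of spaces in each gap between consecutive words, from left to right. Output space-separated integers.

Line 1: ['tired', 'deep', 'cloud'] (min_width=16, slack=0)
Line 2: ['bed', 'cat', 'sound', 'be'] (min_width=16, slack=0)
Line 3: ['was', 'sun', 'was'] (min_width=11, slack=5)
Line 4: ['glass', 'calendar'] (min_width=14, slack=2)
Line 5: ['so'] (min_width=2, slack=14)

Answer: 1 1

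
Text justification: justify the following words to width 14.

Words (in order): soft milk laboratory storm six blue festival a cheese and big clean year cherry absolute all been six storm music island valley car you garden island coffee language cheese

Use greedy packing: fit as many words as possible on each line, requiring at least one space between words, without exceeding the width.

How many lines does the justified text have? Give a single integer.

Answer: 15

Derivation:
Line 1: ['soft', 'milk'] (min_width=9, slack=5)
Line 2: ['laboratory'] (min_width=10, slack=4)
Line 3: ['storm', 'six', 'blue'] (min_width=14, slack=0)
Line 4: ['festival', 'a'] (min_width=10, slack=4)
Line 5: ['cheese', 'and', 'big'] (min_width=14, slack=0)
Line 6: ['clean', 'year'] (min_width=10, slack=4)
Line 7: ['cherry'] (min_width=6, slack=8)
Line 8: ['absolute', 'all'] (min_width=12, slack=2)
Line 9: ['been', 'six', 'storm'] (min_width=14, slack=0)
Line 10: ['music', 'island'] (min_width=12, slack=2)
Line 11: ['valley', 'car', 'you'] (min_width=14, slack=0)
Line 12: ['garden', 'island'] (min_width=13, slack=1)
Line 13: ['coffee'] (min_width=6, slack=8)
Line 14: ['language'] (min_width=8, slack=6)
Line 15: ['cheese'] (min_width=6, slack=8)
Total lines: 15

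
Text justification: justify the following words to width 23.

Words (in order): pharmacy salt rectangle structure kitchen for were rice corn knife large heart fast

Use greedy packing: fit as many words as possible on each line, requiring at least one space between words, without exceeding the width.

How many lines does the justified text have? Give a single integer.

Answer: 4

Derivation:
Line 1: ['pharmacy', 'salt', 'rectangle'] (min_width=23, slack=0)
Line 2: ['structure', 'kitchen', 'for'] (min_width=21, slack=2)
Line 3: ['were', 'rice', 'corn', 'knife'] (min_width=20, slack=3)
Line 4: ['large', 'heart', 'fast'] (min_width=16, slack=7)
Total lines: 4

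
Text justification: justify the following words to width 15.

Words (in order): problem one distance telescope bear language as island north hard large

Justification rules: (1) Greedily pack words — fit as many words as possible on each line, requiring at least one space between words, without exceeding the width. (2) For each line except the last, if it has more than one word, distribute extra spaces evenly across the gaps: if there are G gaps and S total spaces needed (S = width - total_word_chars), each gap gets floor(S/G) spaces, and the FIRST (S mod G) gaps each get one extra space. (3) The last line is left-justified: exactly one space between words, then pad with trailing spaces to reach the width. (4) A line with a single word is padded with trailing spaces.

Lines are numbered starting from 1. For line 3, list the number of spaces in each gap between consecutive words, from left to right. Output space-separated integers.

Answer: 2

Derivation:
Line 1: ['problem', 'one'] (min_width=11, slack=4)
Line 2: ['distance'] (min_width=8, slack=7)
Line 3: ['telescope', 'bear'] (min_width=14, slack=1)
Line 4: ['language', 'as'] (min_width=11, slack=4)
Line 5: ['island', 'north'] (min_width=12, slack=3)
Line 6: ['hard', 'large'] (min_width=10, slack=5)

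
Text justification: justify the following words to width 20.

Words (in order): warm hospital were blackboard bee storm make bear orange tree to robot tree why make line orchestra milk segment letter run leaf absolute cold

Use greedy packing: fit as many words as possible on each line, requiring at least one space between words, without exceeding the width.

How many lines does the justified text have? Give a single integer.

Line 1: ['warm', 'hospital', 'were'] (min_width=18, slack=2)
Line 2: ['blackboard', 'bee', 'storm'] (min_width=20, slack=0)
Line 3: ['make', 'bear', 'orange'] (min_width=16, slack=4)
Line 4: ['tree', 'to', 'robot', 'tree'] (min_width=18, slack=2)
Line 5: ['why', 'make', 'line'] (min_width=13, slack=7)
Line 6: ['orchestra', 'milk'] (min_width=14, slack=6)
Line 7: ['segment', 'letter', 'run'] (min_width=18, slack=2)
Line 8: ['leaf', 'absolute', 'cold'] (min_width=18, slack=2)
Total lines: 8

Answer: 8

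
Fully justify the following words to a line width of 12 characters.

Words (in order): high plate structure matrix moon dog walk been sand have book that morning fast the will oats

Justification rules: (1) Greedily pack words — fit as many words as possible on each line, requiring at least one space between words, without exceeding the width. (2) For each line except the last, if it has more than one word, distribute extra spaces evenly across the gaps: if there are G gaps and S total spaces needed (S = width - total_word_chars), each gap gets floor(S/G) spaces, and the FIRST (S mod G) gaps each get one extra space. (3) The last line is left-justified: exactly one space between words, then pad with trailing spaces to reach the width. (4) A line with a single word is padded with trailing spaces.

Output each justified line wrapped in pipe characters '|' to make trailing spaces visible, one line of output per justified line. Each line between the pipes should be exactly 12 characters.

Line 1: ['high', 'plate'] (min_width=10, slack=2)
Line 2: ['structure'] (min_width=9, slack=3)
Line 3: ['matrix', 'moon'] (min_width=11, slack=1)
Line 4: ['dog', 'walk'] (min_width=8, slack=4)
Line 5: ['been', 'sand'] (min_width=9, slack=3)
Line 6: ['have', 'book'] (min_width=9, slack=3)
Line 7: ['that', 'morning'] (min_width=12, slack=0)
Line 8: ['fast', 'the'] (min_width=8, slack=4)
Line 9: ['will', 'oats'] (min_width=9, slack=3)

Answer: |high   plate|
|structure   |
|matrix  moon|
|dog     walk|
|been    sand|
|have    book|
|that morning|
|fast     the|
|will oats   |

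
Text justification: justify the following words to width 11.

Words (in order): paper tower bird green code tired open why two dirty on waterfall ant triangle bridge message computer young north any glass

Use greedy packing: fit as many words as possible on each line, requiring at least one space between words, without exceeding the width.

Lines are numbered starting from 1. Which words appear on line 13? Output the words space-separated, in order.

Line 1: ['paper', 'tower'] (min_width=11, slack=0)
Line 2: ['bird', 'green'] (min_width=10, slack=1)
Line 3: ['code', 'tired'] (min_width=10, slack=1)
Line 4: ['open', 'why'] (min_width=8, slack=3)
Line 5: ['two', 'dirty'] (min_width=9, slack=2)
Line 6: ['on'] (min_width=2, slack=9)
Line 7: ['waterfall'] (min_width=9, slack=2)
Line 8: ['ant'] (min_width=3, slack=8)
Line 9: ['triangle'] (min_width=8, slack=3)
Line 10: ['bridge'] (min_width=6, slack=5)
Line 11: ['message'] (min_width=7, slack=4)
Line 12: ['computer'] (min_width=8, slack=3)
Line 13: ['young', 'north'] (min_width=11, slack=0)
Line 14: ['any', 'glass'] (min_width=9, slack=2)

Answer: young north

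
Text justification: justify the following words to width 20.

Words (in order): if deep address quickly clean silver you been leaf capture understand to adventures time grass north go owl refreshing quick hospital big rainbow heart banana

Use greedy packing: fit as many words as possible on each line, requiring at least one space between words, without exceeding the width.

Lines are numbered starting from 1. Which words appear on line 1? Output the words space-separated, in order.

Answer: if deep address

Derivation:
Line 1: ['if', 'deep', 'address'] (min_width=15, slack=5)
Line 2: ['quickly', 'clean', 'silver'] (min_width=20, slack=0)
Line 3: ['you', 'been', 'leaf'] (min_width=13, slack=7)
Line 4: ['capture', 'understand'] (min_width=18, slack=2)
Line 5: ['to', 'adventures', 'time'] (min_width=18, slack=2)
Line 6: ['grass', 'north', 'go', 'owl'] (min_width=18, slack=2)
Line 7: ['refreshing', 'quick'] (min_width=16, slack=4)
Line 8: ['hospital', 'big', 'rainbow'] (min_width=20, slack=0)
Line 9: ['heart', 'banana'] (min_width=12, slack=8)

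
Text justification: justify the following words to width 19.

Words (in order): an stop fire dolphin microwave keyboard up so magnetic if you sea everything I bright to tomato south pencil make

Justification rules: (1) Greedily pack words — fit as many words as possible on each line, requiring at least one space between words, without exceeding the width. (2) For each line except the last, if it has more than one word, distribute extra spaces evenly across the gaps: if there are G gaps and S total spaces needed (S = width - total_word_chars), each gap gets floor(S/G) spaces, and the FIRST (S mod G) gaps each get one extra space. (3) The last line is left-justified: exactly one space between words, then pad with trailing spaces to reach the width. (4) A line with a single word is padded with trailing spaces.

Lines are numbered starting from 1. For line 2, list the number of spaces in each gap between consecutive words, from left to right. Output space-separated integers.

Line 1: ['an', 'stop', 'fire'] (min_width=12, slack=7)
Line 2: ['dolphin', 'microwave'] (min_width=17, slack=2)
Line 3: ['keyboard', 'up', 'so'] (min_width=14, slack=5)
Line 4: ['magnetic', 'if', 'you', 'sea'] (min_width=19, slack=0)
Line 5: ['everything', 'I', 'bright'] (min_width=19, slack=0)
Line 6: ['to', 'tomato', 'south'] (min_width=15, slack=4)
Line 7: ['pencil', 'make'] (min_width=11, slack=8)

Answer: 3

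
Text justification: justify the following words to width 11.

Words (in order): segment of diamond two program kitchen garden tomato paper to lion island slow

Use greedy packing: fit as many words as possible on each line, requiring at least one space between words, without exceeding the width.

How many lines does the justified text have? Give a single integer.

Line 1: ['segment', 'of'] (min_width=10, slack=1)
Line 2: ['diamond', 'two'] (min_width=11, slack=0)
Line 3: ['program'] (min_width=7, slack=4)
Line 4: ['kitchen'] (min_width=7, slack=4)
Line 5: ['garden'] (min_width=6, slack=5)
Line 6: ['tomato'] (min_width=6, slack=5)
Line 7: ['paper', 'to'] (min_width=8, slack=3)
Line 8: ['lion', 'island'] (min_width=11, slack=0)
Line 9: ['slow'] (min_width=4, slack=7)
Total lines: 9

Answer: 9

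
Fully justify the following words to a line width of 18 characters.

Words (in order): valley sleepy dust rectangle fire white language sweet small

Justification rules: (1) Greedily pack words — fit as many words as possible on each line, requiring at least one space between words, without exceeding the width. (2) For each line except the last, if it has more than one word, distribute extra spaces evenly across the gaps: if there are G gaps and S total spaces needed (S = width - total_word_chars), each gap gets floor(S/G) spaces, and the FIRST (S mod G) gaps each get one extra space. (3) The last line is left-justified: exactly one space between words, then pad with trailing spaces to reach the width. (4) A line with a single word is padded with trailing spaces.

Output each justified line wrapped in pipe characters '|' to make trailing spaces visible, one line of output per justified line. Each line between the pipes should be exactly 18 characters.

Line 1: ['valley', 'sleepy', 'dust'] (min_width=18, slack=0)
Line 2: ['rectangle', 'fire'] (min_width=14, slack=4)
Line 3: ['white', 'language'] (min_width=14, slack=4)
Line 4: ['sweet', 'small'] (min_width=11, slack=7)

Answer: |valley sleepy dust|
|rectangle     fire|
|white     language|
|sweet small       |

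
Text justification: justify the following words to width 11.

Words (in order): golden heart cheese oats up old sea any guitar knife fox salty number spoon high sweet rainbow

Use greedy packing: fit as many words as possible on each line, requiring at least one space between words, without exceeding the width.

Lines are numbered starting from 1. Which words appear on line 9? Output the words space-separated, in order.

Line 1: ['golden'] (min_width=6, slack=5)
Line 2: ['heart'] (min_width=5, slack=6)
Line 3: ['cheese', 'oats'] (min_width=11, slack=0)
Line 4: ['up', 'old', 'sea'] (min_width=10, slack=1)
Line 5: ['any', 'guitar'] (min_width=10, slack=1)
Line 6: ['knife', 'fox'] (min_width=9, slack=2)
Line 7: ['salty'] (min_width=5, slack=6)
Line 8: ['number'] (min_width=6, slack=5)
Line 9: ['spoon', 'high'] (min_width=10, slack=1)
Line 10: ['sweet'] (min_width=5, slack=6)
Line 11: ['rainbow'] (min_width=7, slack=4)

Answer: spoon high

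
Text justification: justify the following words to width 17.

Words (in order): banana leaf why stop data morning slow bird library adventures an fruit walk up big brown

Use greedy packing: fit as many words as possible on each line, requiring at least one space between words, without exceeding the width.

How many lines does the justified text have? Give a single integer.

Line 1: ['banana', 'leaf', 'why'] (min_width=15, slack=2)
Line 2: ['stop', 'data', 'morning'] (min_width=17, slack=0)
Line 3: ['slow', 'bird', 'library'] (min_width=17, slack=0)
Line 4: ['adventures', 'an'] (min_width=13, slack=4)
Line 5: ['fruit', 'walk', 'up', 'big'] (min_width=17, slack=0)
Line 6: ['brown'] (min_width=5, slack=12)
Total lines: 6

Answer: 6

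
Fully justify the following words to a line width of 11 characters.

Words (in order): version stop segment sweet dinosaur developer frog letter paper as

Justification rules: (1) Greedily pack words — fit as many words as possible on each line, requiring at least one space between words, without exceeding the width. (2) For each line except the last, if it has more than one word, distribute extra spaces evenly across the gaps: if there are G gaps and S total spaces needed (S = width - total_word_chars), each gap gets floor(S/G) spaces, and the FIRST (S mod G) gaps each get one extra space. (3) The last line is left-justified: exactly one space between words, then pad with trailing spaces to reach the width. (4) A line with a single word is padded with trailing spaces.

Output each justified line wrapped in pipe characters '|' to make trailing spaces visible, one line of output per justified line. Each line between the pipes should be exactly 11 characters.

Answer: |version    |
|stop       |
|segment    |
|sweet      |
|dinosaur   |
|developer  |
|frog letter|
|paper as   |

Derivation:
Line 1: ['version'] (min_width=7, slack=4)
Line 2: ['stop'] (min_width=4, slack=7)
Line 3: ['segment'] (min_width=7, slack=4)
Line 4: ['sweet'] (min_width=5, slack=6)
Line 5: ['dinosaur'] (min_width=8, slack=3)
Line 6: ['developer'] (min_width=9, slack=2)
Line 7: ['frog', 'letter'] (min_width=11, slack=0)
Line 8: ['paper', 'as'] (min_width=8, slack=3)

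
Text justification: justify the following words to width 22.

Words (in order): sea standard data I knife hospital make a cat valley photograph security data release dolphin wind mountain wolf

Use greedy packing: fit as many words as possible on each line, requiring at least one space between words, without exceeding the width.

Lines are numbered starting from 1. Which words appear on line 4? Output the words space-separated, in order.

Line 1: ['sea', 'standard', 'data', 'I'] (min_width=19, slack=3)
Line 2: ['knife', 'hospital', 'make', 'a'] (min_width=21, slack=1)
Line 3: ['cat', 'valley', 'photograph'] (min_width=21, slack=1)
Line 4: ['security', 'data', 'release'] (min_width=21, slack=1)
Line 5: ['dolphin', 'wind', 'mountain'] (min_width=21, slack=1)
Line 6: ['wolf'] (min_width=4, slack=18)

Answer: security data release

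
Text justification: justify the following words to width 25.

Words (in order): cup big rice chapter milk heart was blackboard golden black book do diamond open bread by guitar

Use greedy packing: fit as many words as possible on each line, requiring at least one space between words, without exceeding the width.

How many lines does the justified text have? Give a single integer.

Answer: 5

Derivation:
Line 1: ['cup', 'big', 'rice', 'chapter', 'milk'] (min_width=25, slack=0)
Line 2: ['heart', 'was', 'blackboard'] (min_width=20, slack=5)
Line 3: ['golden', 'black', 'book', 'do'] (min_width=20, slack=5)
Line 4: ['diamond', 'open', 'bread', 'by'] (min_width=21, slack=4)
Line 5: ['guitar'] (min_width=6, slack=19)
Total lines: 5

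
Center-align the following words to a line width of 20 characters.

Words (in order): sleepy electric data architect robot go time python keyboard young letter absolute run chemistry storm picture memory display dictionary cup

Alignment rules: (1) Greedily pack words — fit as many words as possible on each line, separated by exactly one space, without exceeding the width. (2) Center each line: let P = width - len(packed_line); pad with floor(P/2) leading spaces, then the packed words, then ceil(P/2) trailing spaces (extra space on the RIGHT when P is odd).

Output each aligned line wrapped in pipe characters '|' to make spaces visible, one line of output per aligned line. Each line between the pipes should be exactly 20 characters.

Answer: |sleepy electric data|
| architect robot go |
|time python keyboard|
|    young letter    |
|    absolute run    |
|  chemistry storm   |
|   picture memory   |
| display dictionary |
|        cup         |

Derivation:
Line 1: ['sleepy', 'electric', 'data'] (min_width=20, slack=0)
Line 2: ['architect', 'robot', 'go'] (min_width=18, slack=2)
Line 3: ['time', 'python', 'keyboard'] (min_width=20, slack=0)
Line 4: ['young', 'letter'] (min_width=12, slack=8)
Line 5: ['absolute', 'run'] (min_width=12, slack=8)
Line 6: ['chemistry', 'storm'] (min_width=15, slack=5)
Line 7: ['picture', 'memory'] (min_width=14, slack=6)
Line 8: ['display', 'dictionary'] (min_width=18, slack=2)
Line 9: ['cup'] (min_width=3, slack=17)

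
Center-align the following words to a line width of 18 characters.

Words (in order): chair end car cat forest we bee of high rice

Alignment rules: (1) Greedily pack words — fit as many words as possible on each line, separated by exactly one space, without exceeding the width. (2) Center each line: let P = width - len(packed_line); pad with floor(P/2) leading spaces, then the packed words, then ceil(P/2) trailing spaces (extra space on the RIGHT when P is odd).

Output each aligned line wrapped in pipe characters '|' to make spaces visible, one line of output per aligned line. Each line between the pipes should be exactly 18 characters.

Line 1: ['chair', 'end', 'car', 'cat'] (min_width=17, slack=1)
Line 2: ['forest', 'we', 'bee', 'of'] (min_width=16, slack=2)
Line 3: ['high', 'rice'] (min_width=9, slack=9)

Answer: |chair end car cat |
| forest we bee of |
|    high rice     |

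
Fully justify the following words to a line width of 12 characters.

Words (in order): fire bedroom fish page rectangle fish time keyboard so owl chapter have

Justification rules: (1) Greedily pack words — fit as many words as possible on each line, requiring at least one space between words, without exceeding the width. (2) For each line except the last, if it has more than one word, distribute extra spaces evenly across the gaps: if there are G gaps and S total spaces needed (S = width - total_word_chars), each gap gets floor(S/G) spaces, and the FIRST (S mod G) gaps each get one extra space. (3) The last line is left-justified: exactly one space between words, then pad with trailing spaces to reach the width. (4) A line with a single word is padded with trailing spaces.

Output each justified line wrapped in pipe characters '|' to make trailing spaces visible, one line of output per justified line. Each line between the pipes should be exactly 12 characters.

Answer: |fire bedroom|
|fish    page|
|rectangle   |
|fish    time|
|keyboard  so|
|owl  chapter|
|have        |

Derivation:
Line 1: ['fire', 'bedroom'] (min_width=12, slack=0)
Line 2: ['fish', 'page'] (min_width=9, slack=3)
Line 3: ['rectangle'] (min_width=9, slack=3)
Line 4: ['fish', 'time'] (min_width=9, slack=3)
Line 5: ['keyboard', 'so'] (min_width=11, slack=1)
Line 6: ['owl', 'chapter'] (min_width=11, slack=1)
Line 7: ['have'] (min_width=4, slack=8)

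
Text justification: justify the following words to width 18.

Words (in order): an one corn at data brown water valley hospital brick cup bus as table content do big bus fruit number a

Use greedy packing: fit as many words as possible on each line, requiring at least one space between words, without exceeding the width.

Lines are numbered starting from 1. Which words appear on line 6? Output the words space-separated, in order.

Line 1: ['an', 'one', 'corn', 'at'] (min_width=14, slack=4)
Line 2: ['data', 'brown', 'water'] (min_width=16, slack=2)
Line 3: ['valley', 'hospital'] (min_width=15, slack=3)
Line 4: ['brick', 'cup', 'bus', 'as'] (min_width=16, slack=2)
Line 5: ['table', 'content', 'do'] (min_width=16, slack=2)
Line 6: ['big', 'bus', 'fruit'] (min_width=13, slack=5)
Line 7: ['number', 'a'] (min_width=8, slack=10)

Answer: big bus fruit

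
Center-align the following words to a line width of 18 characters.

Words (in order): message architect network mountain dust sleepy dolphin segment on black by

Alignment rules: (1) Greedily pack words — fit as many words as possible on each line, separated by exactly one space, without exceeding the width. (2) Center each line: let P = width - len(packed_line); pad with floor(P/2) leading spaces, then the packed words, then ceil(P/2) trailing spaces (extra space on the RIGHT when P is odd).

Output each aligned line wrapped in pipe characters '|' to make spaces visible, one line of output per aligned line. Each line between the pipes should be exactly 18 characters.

Answer: |message architect |
| network mountain |
|   dust sleepy    |
|dolphin segment on|
|     black by     |

Derivation:
Line 1: ['message', 'architect'] (min_width=17, slack=1)
Line 2: ['network', 'mountain'] (min_width=16, slack=2)
Line 3: ['dust', 'sleepy'] (min_width=11, slack=7)
Line 4: ['dolphin', 'segment', 'on'] (min_width=18, slack=0)
Line 5: ['black', 'by'] (min_width=8, slack=10)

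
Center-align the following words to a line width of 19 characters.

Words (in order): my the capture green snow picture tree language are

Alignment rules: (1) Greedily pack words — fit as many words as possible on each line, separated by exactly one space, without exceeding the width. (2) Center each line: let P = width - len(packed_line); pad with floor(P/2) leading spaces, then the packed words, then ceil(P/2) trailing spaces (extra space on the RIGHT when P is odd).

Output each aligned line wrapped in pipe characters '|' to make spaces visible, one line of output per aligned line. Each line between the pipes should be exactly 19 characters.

Line 1: ['my', 'the', 'capture'] (min_width=14, slack=5)
Line 2: ['green', 'snow', 'picture'] (min_width=18, slack=1)
Line 3: ['tree', 'language', 'are'] (min_width=17, slack=2)

Answer: |  my the capture   |
|green snow picture |
| tree language are |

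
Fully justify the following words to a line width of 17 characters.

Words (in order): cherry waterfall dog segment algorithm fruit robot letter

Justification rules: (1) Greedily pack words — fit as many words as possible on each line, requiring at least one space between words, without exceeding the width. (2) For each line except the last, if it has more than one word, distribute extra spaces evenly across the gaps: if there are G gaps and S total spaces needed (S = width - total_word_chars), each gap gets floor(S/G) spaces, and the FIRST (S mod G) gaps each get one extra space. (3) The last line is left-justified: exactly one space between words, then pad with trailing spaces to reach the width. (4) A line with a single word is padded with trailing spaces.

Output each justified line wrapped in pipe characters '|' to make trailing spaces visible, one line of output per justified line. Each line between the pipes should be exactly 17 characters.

Answer: |cherry  waterfall|
|dog       segment|
|algorithm   fruit|
|robot letter     |

Derivation:
Line 1: ['cherry', 'waterfall'] (min_width=16, slack=1)
Line 2: ['dog', 'segment'] (min_width=11, slack=6)
Line 3: ['algorithm', 'fruit'] (min_width=15, slack=2)
Line 4: ['robot', 'letter'] (min_width=12, slack=5)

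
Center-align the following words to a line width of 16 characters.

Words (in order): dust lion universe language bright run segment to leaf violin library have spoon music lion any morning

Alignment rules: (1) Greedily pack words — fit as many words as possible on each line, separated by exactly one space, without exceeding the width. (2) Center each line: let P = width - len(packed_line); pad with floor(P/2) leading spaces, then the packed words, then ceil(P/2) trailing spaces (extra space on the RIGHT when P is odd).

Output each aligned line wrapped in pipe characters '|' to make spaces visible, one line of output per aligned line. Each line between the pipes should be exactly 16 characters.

Answer: |   dust lion    |
|    universe    |
|language bright |
| run segment to |
|  leaf violin   |
|  library have  |
|spoon music lion|
|  any morning   |

Derivation:
Line 1: ['dust', 'lion'] (min_width=9, slack=7)
Line 2: ['universe'] (min_width=8, slack=8)
Line 3: ['language', 'bright'] (min_width=15, slack=1)
Line 4: ['run', 'segment', 'to'] (min_width=14, slack=2)
Line 5: ['leaf', 'violin'] (min_width=11, slack=5)
Line 6: ['library', 'have'] (min_width=12, slack=4)
Line 7: ['spoon', 'music', 'lion'] (min_width=16, slack=0)
Line 8: ['any', 'morning'] (min_width=11, slack=5)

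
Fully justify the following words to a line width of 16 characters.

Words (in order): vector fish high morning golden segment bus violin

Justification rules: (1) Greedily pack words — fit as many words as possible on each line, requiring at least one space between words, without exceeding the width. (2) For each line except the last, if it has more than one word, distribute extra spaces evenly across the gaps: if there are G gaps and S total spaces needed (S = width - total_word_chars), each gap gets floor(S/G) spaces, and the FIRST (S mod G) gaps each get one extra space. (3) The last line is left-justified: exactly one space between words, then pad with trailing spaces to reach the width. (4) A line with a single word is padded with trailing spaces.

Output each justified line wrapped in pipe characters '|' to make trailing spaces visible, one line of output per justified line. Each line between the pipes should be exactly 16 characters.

Answer: |vector fish high|
|morning   golden|
|segment      bus|
|violin          |

Derivation:
Line 1: ['vector', 'fish', 'high'] (min_width=16, slack=0)
Line 2: ['morning', 'golden'] (min_width=14, slack=2)
Line 3: ['segment', 'bus'] (min_width=11, slack=5)
Line 4: ['violin'] (min_width=6, slack=10)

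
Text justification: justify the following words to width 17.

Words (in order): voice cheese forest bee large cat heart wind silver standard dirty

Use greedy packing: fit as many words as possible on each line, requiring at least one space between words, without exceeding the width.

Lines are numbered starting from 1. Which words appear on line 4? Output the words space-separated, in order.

Answer: silver standard

Derivation:
Line 1: ['voice', 'cheese'] (min_width=12, slack=5)
Line 2: ['forest', 'bee', 'large'] (min_width=16, slack=1)
Line 3: ['cat', 'heart', 'wind'] (min_width=14, slack=3)
Line 4: ['silver', 'standard'] (min_width=15, slack=2)
Line 5: ['dirty'] (min_width=5, slack=12)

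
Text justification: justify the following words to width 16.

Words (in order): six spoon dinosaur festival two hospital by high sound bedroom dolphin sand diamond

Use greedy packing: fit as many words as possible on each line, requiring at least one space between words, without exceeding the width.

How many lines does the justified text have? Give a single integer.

Line 1: ['six', 'spoon'] (min_width=9, slack=7)
Line 2: ['dinosaur'] (min_width=8, slack=8)
Line 3: ['festival', 'two'] (min_width=12, slack=4)
Line 4: ['hospital', 'by', 'high'] (min_width=16, slack=0)
Line 5: ['sound', 'bedroom'] (min_width=13, slack=3)
Line 6: ['dolphin', 'sand'] (min_width=12, slack=4)
Line 7: ['diamond'] (min_width=7, slack=9)
Total lines: 7

Answer: 7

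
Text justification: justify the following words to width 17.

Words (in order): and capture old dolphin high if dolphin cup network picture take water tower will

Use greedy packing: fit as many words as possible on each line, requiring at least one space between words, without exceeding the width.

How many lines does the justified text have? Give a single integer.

Answer: 6

Derivation:
Line 1: ['and', 'capture', 'old'] (min_width=15, slack=2)
Line 2: ['dolphin', 'high', 'if'] (min_width=15, slack=2)
Line 3: ['dolphin', 'cup'] (min_width=11, slack=6)
Line 4: ['network', 'picture'] (min_width=15, slack=2)
Line 5: ['take', 'water', 'tower'] (min_width=16, slack=1)
Line 6: ['will'] (min_width=4, slack=13)
Total lines: 6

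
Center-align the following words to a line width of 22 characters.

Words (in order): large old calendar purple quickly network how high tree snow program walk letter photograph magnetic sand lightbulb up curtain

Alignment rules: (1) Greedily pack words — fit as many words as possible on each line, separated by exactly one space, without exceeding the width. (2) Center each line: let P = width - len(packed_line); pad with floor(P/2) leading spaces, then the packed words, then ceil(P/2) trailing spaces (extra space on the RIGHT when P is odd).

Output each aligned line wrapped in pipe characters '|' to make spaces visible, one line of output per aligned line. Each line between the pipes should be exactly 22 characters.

Answer: |  large old calendar  |
|purple quickly network|
|  how high tree snow  |
| program walk letter  |
| photograph magnetic  |
|  sand lightbulb up   |
|       curtain        |

Derivation:
Line 1: ['large', 'old', 'calendar'] (min_width=18, slack=4)
Line 2: ['purple', 'quickly', 'network'] (min_width=22, slack=0)
Line 3: ['how', 'high', 'tree', 'snow'] (min_width=18, slack=4)
Line 4: ['program', 'walk', 'letter'] (min_width=19, slack=3)
Line 5: ['photograph', 'magnetic'] (min_width=19, slack=3)
Line 6: ['sand', 'lightbulb', 'up'] (min_width=17, slack=5)
Line 7: ['curtain'] (min_width=7, slack=15)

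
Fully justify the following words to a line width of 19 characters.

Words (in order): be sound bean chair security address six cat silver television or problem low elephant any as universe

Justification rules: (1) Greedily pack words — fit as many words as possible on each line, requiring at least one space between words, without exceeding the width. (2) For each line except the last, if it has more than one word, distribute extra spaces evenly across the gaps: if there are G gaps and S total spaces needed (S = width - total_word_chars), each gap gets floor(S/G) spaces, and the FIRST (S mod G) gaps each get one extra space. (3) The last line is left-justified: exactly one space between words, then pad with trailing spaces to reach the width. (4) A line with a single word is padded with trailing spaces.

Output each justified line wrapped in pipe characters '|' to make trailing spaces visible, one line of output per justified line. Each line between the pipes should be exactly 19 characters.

Line 1: ['be', 'sound', 'bean', 'chair'] (min_width=19, slack=0)
Line 2: ['security', 'address'] (min_width=16, slack=3)
Line 3: ['six', 'cat', 'silver'] (min_width=14, slack=5)
Line 4: ['television', 'or'] (min_width=13, slack=6)
Line 5: ['problem', 'low'] (min_width=11, slack=8)
Line 6: ['elephant', 'any', 'as'] (min_width=15, slack=4)
Line 7: ['universe'] (min_width=8, slack=11)

Answer: |be sound bean chair|
|security    address|
|six    cat   silver|
|television       or|
|problem         low|
|elephant   any   as|
|universe           |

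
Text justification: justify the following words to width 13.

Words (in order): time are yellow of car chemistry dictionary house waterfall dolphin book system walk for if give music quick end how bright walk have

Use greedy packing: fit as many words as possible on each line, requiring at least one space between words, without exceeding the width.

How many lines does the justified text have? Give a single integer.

Line 1: ['time', 'are'] (min_width=8, slack=5)
Line 2: ['yellow', 'of', 'car'] (min_width=13, slack=0)
Line 3: ['chemistry'] (min_width=9, slack=4)
Line 4: ['dictionary'] (min_width=10, slack=3)
Line 5: ['house'] (min_width=5, slack=8)
Line 6: ['waterfall'] (min_width=9, slack=4)
Line 7: ['dolphin', 'book'] (min_width=12, slack=1)
Line 8: ['system', 'walk'] (min_width=11, slack=2)
Line 9: ['for', 'if', 'give'] (min_width=11, slack=2)
Line 10: ['music', 'quick'] (min_width=11, slack=2)
Line 11: ['end', 'how'] (min_width=7, slack=6)
Line 12: ['bright', 'walk'] (min_width=11, slack=2)
Line 13: ['have'] (min_width=4, slack=9)
Total lines: 13

Answer: 13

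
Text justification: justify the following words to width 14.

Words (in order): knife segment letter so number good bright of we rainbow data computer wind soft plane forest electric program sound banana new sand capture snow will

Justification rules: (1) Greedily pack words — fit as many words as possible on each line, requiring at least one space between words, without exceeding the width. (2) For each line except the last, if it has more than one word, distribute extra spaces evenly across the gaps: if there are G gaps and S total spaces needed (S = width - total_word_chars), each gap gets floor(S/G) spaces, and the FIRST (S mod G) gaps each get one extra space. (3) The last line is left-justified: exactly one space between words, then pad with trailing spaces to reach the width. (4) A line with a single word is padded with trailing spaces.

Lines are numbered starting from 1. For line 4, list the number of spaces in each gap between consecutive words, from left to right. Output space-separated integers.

Line 1: ['knife', 'segment'] (min_width=13, slack=1)
Line 2: ['letter', 'so'] (min_width=9, slack=5)
Line 3: ['number', 'good'] (min_width=11, slack=3)
Line 4: ['bright', 'of', 'we'] (min_width=12, slack=2)
Line 5: ['rainbow', 'data'] (min_width=12, slack=2)
Line 6: ['computer', 'wind'] (min_width=13, slack=1)
Line 7: ['soft', 'plane'] (min_width=10, slack=4)
Line 8: ['forest'] (min_width=6, slack=8)
Line 9: ['electric'] (min_width=8, slack=6)
Line 10: ['program', 'sound'] (min_width=13, slack=1)
Line 11: ['banana', 'new'] (min_width=10, slack=4)
Line 12: ['sand', 'capture'] (min_width=12, slack=2)
Line 13: ['snow', 'will'] (min_width=9, slack=5)

Answer: 2 2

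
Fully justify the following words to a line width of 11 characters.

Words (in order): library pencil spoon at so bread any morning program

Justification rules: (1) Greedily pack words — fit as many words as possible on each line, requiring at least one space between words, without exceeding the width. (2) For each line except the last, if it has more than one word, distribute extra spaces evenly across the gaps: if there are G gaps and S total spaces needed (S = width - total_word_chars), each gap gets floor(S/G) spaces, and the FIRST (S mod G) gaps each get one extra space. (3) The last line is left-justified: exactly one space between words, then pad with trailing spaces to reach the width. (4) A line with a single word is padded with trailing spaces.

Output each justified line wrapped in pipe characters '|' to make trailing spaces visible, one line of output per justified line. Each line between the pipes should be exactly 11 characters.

Answer: |library    |
|pencil     |
|spoon at so|
|bread   any|
|morning    |
|program    |

Derivation:
Line 1: ['library'] (min_width=7, slack=4)
Line 2: ['pencil'] (min_width=6, slack=5)
Line 3: ['spoon', 'at', 'so'] (min_width=11, slack=0)
Line 4: ['bread', 'any'] (min_width=9, slack=2)
Line 5: ['morning'] (min_width=7, slack=4)
Line 6: ['program'] (min_width=7, slack=4)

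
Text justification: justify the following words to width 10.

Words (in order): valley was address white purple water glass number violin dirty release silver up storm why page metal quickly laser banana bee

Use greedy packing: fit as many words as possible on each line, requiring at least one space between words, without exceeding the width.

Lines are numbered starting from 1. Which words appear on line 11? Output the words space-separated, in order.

Answer: silver up

Derivation:
Line 1: ['valley', 'was'] (min_width=10, slack=0)
Line 2: ['address'] (min_width=7, slack=3)
Line 3: ['white'] (min_width=5, slack=5)
Line 4: ['purple'] (min_width=6, slack=4)
Line 5: ['water'] (min_width=5, slack=5)
Line 6: ['glass'] (min_width=5, slack=5)
Line 7: ['number'] (min_width=6, slack=4)
Line 8: ['violin'] (min_width=6, slack=4)
Line 9: ['dirty'] (min_width=5, slack=5)
Line 10: ['release'] (min_width=7, slack=3)
Line 11: ['silver', 'up'] (min_width=9, slack=1)
Line 12: ['storm', 'why'] (min_width=9, slack=1)
Line 13: ['page', 'metal'] (min_width=10, slack=0)
Line 14: ['quickly'] (min_width=7, slack=3)
Line 15: ['laser'] (min_width=5, slack=5)
Line 16: ['banana', 'bee'] (min_width=10, slack=0)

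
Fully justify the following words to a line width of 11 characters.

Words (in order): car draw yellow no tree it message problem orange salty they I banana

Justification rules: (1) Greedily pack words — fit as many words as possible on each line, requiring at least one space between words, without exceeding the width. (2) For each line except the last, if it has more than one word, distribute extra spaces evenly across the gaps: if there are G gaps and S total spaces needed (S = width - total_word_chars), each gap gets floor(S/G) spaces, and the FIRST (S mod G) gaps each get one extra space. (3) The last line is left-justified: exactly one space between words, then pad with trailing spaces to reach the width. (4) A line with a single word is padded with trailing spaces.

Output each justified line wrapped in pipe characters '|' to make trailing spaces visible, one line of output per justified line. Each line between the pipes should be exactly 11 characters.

Line 1: ['car', 'draw'] (min_width=8, slack=3)
Line 2: ['yellow', 'no'] (min_width=9, slack=2)
Line 3: ['tree', 'it'] (min_width=7, slack=4)
Line 4: ['message'] (min_width=7, slack=4)
Line 5: ['problem'] (min_width=7, slack=4)
Line 6: ['orange'] (min_width=6, slack=5)
Line 7: ['salty', 'they'] (min_width=10, slack=1)
Line 8: ['I', 'banana'] (min_width=8, slack=3)

Answer: |car    draw|
|yellow   no|
|tree     it|
|message    |
|problem    |
|orange     |
|salty  they|
|I banana   |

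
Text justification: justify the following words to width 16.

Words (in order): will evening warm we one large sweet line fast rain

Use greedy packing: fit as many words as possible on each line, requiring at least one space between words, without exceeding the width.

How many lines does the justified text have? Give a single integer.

Answer: 4

Derivation:
Line 1: ['will', 'evening'] (min_width=12, slack=4)
Line 2: ['warm', 'we', 'one'] (min_width=11, slack=5)
Line 3: ['large', 'sweet', 'line'] (min_width=16, slack=0)
Line 4: ['fast', 'rain'] (min_width=9, slack=7)
Total lines: 4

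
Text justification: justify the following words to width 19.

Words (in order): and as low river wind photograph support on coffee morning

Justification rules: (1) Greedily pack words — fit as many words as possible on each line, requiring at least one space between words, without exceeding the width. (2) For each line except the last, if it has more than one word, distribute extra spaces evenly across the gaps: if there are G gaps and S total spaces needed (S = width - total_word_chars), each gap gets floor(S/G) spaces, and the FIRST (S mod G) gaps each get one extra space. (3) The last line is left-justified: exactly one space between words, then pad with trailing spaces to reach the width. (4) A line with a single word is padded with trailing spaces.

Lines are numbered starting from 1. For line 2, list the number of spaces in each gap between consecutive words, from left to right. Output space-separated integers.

Line 1: ['and', 'as', 'low', 'river'] (min_width=16, slack=3)
Line 2: ['wind', 'photograph'] (min_width=15, slack=4)
Line 3: ['support', 'on', 'coffee'] (min_width=17, slack=2)
Line 4: ['morning'] (min_width=7, slack=12)

Answer: 5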